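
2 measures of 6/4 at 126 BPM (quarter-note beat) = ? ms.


Quarter-note beat duration = 60000 / 126 ms
Beats per measure (6/4) = 6
One measure = 6 × 60000 / 126 = 360000 / 126 ms
2 measures = 2 × 360000 / 126 = 720000 / 126
= 5714.3 ms


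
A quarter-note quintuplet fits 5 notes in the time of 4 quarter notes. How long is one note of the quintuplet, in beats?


Reasoning:
Quintuplet: 5 notes occupy the space of 4 quarter notes
Space = 4 × 1 = 4 beats
Each quintuplet note = 4 / 5 = 4/5 beats
= 4/5 beats


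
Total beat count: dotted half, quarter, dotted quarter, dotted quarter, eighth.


Solution.
Beat values:
  dotted half = 3 beats
  quarter = 1 beat
  dotted quarter = 1.5 beats
  dotted quarter = 1.5 beats
  eighth = 0.5 beats
Sum = 3 + 1 + 1.5 + 1.5 + 0.5
= 7.5 beats


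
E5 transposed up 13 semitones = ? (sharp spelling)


Working:
E5: chromatic position 4 in octave 5 → absolute = 5×12 + 4 = 64
Transpose up 13: 64 + 13 = 77
77 = 6×12 + 5 → F in octave 6
Result = F6


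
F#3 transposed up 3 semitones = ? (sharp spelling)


Step by step:
F#3: chromatic position 6 in octave 3 → absolute = 3×12 + 6 = 42
Transpose up 3: 42 + 3 = 45
45 = 3×12 + 9 → A in octave 3
Result = A3


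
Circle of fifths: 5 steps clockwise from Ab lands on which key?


Reasoning:
Each clockwise step on the circle of fifths moves up a perfect 5th
From Ab: Ab → Eb → Bb → F → C → G
= G


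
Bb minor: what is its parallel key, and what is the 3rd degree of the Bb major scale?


Parallel keys share the same tonic but differ in mode
Bb minor → parallel is Bb major
Bb major scale: Bb C D Eb F G A
= Bb major; 3rd degree = D


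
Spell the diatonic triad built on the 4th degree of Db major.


Db major scale: Db Eb F Gb Ab Bb C
Diatonic triad on degree 4 stacks scale notes 4, 6, 1: Gb Bb Db
Gb→Bb = 4 semitones; Gb→Db = 7 semitones → major triad
= Gb Bb Db (major)


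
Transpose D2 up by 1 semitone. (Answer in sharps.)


D2: chromatic position 2 in octave 2 → absolute = 2×12 + 2 = 26
Transpose up 1: 26 + 1 = 27
27 = 2×12 + 3 → D# in octave 2
Result = D#2


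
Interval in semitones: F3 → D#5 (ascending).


Solution.
Absolute semitone position = octave×12 + chromatic position
F3: 3×12 + 5 = 41
D#5: 5×12 + 3 = 63
Difference = 63 - 41 = 22
= 22 semitones


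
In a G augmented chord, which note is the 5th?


Solution.
Augmented triad = root + major 3rd (4 semitones) + augmented 5th (8 semitones)
A triad on G stacks thirds, so the chord tones use letter names G-B-D
Root: G
Major 3rd above G: B
Augmented 5th above G: D#
The 5th = D#


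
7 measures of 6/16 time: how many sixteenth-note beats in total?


Solution.
Time signature 6/16: the bottom number 16 means the sixteenth note gets one count
The top number 6 means 6 sixteenth-note beats per measure
Total = 6 × 7 measures
= 42 sixteenth-note beats


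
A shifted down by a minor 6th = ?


Reasoning:
minor 6th: 6 letter names, 8 semitones
Letter: A - 5 → C
Pitch: A - 8 semitones, spelled as a C → C#
= C#


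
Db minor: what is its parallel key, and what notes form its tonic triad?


Reasoning:
Parallel keys share the same tonic but differ in mode
Db minor → parallel is Db major
Tonic triad of Db major = Db F Ab
= Db major; triad = Db F Ab


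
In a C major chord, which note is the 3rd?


Let's work it out.
Major triad = root + major 3rd (4 semitones) + perfect 5th (7 semitones)
A triad on C stacks thirds, so the chord tones use letter names C-E-G
Root: C
Major 3rd above C: E
Perfect 5th above C: G
The 3rd = E


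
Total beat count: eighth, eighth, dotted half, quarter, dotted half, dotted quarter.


Reasoning:
Beat values:
  eighth = 0.5 beats
  eighth = 0.5 beats
  dotted half = 3 beats
  quarter = 1 beat
  dotted half = 3 beats
  dotted quarter = 1.5 beats
Sum = 0.5 + 0.5 + 3 + 1 + 3 + 1.5
= 9.5 beats


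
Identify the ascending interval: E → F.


Working:
Letter names: E → F spans 2 letter names → a 2nd
Semitones: E → F = 1 half-step
A 2nd of 1 semitone is a minor 2nd
= minor 2nd


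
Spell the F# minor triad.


Step by step:
Minor triad = root + minor 3rd (3 semitones) + perfect 5th (7 semitones)
A triad on F# stacks thirds, so the chord tones use letter names F-A-C
Root: F#
Minor 3rd above F#: A
Perfect 5th above F#: C#
Chord = F# A C#


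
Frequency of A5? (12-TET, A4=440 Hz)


Working:
f = 440 × 2^(n/12) where n = semitones from A4
A5: 12 semitones from A4
f = 440 × 2^(12/12)
f = 880.00 Hz


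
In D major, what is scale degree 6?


Reasoning:
Major scale pattern: W-W-H-W-W-W-H (2-2-1-2-2-2-1 semitones)
Starting from D:
  D + 2 semitones → E
  E + 2 semitones → F#
  F# + 1 semitone → G
  G + 2 semitones → A
  A + 2 semitones → B
  B + 2 semitones → C#
  C# + 1 semitone → D
Scale: D E F# G A B C#
Degree 6 = B


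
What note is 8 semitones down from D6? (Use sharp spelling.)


D6: chromatic position 2 in octave 6 → absolute = 6×12 + 2 = 74
Transpose down 8: 74 - 8 = 66
66 = 5×12 + 6 → F# in octave 5
Result = F#5


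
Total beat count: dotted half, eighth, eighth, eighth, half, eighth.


Working:
Beat values:
  dotted half = 3 beats
  eighth = 0.5 beats
  eighth = 0.5 beats
  eighth = 0.5 beats
  half = 2 beats
  eighth = 0.5 beats
Sum = 3 + 0.5 + 0.5 + 0.5 + 2 + 0.5
= 7 beats


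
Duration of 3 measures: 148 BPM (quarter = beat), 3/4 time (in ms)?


Quarter-note beat duration = 60000 / 148 ms
Beats per measure (3/4) = 3
One measure = 3 × 60000 / 148 = 180000 / 148 ms
3 measures = 3 × 180000 / 148 = 540000 / 148
= 3648.6 ms


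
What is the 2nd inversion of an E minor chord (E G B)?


Step by step:
Root position: E G B
2nd inversion: move root and 3rd up an octave
Bass note: B
Notes (bottom to top) = B E G


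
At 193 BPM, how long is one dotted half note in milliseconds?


Working:
One quarter-note beat = 60000 / BPM = 60000 / 193 ms
Dotted half note = 3 × quarter note
Duration = 3 × 60000 / 193 = 180000 / 193
= 932.6 ms


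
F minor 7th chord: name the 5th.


Step by step:
Minor 7th chord = root + minor 3rd + perfect 5th + minor 7th
Seventh chords stack in thirds, so the letter names are F-A-C-E
Root: F
Minor 3rd above F: Ab
Perfect 5th above F: C
Minor 7th above F: Eb
The 5th = C


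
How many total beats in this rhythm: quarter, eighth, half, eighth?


Beat values:
  quarter = 1 beat
  eighth = 0.5 beats
  half = 2 beats
  eighth = 0.5 beats
Sum = 1 + 0.5 + 2 + 0.5
= 4 beats


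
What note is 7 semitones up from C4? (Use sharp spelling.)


Let's work it out.
C4: chromatic position 0 in octave 4 → absolute = 4×12 + 0 = 48
Transpose up 7: 48 + 7 = 55
55 = 4×12 + 7 → G in octave 4
Result = G4


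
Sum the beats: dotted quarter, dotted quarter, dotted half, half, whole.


Beat values:
  dotted quarter = 1.5 beats
  dotted quarter = 1.5 beats
  dotted half = 3 beats
  half = 2 beats
  whole = 4 beats
Sum = 1.5 + 1.5 + 3 + 2 + 4
= 12 beats


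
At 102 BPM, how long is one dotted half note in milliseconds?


Working:
One quarter-note beat = 60000 / BPM = 60000 / 102 ms
Dotted half note = 3 × quarter note
Duration = 3 × 60000 / 102 = 180000 / 102
= 1764.7 ms


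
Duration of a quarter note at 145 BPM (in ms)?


One quarter-note beat = 60000 / BPM = 60000 / 145 ms
Duration = 60000 / 145
= 413.8 ms


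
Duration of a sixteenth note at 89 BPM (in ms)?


One quarter-note beat = 60000 / BPM = 60000 / 89 ms
Sixteenth note = 1/4 × quarter note
Duration = 1/4 × 60000 / 89 = 15000 / 89
= 168.5 ms


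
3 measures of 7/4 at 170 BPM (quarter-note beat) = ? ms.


Quarter-note beat duration = 60000 / 170 ms
Beats per measure (7/4) = 7
One measure = 7 × 60000 / 170 = 420000 / 170 ms
3 measures = 3 × 420000 / 170 = 1260000 / 170
= 7411.8 ms


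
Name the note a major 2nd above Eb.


Solution.
A 2nd spans 2 letter names, so from E we land on F
A major 2nd = 2 semitones above Eb
Spell F at that pitch: F
= F


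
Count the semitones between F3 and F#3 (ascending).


Let's work it out.
Absolute semitone position = octave×12 + chromatic position
F3: 3×12 + 5 = 41
F#3: 3×12 + 6 = 42
Difference = 42 - 41 = 1
= 1 semitone


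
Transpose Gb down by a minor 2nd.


Step by step:
minor 2nd: 2 letter names, 1 semitones
Letter: G - 1 → F
Pitch: Gb - 1 semitones, spelled as an F → F
= F


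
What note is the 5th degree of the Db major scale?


Reasoning:
Major scale pattern: W-W-H-W-W-W-H (2-2-1-2-2-2-1 semitones)
Starting from Db:
  Db + 2 semitones → Eb
  Eb + 2 semitones → F
  F + 1 semitone → Gb
  Gb + 2 semitones → Ab
  Ab + 2 semitones → Bb
  Bb + 2 semitones → C
  C + 1 semitone → Db
Scale: Db Eb F Gb Ab Bb C
Degree 5 = Ab


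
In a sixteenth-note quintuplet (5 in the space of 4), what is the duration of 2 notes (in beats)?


Step by step:
Quintuplet: 5 notes occupy the space of 4 sixteenth notes
Space = 4 × 1/4 = 1 beat
Each quintuplet note = 1 / 5 = 1/5 beats
2 notes = 2 × 1/5 = 2/5
= 2/5 beats


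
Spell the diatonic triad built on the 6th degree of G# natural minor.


G# natural minor scale: G# A# B C# D# E F#
Diatonic triad on degree 6 stacks scale notes 6, 1, 3: E G# B
E→G# = 4 semitones; E→B = 7 semitones → major triad
= E G# B (major)


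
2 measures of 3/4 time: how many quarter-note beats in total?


Time signature 3/4: the bottom number 4 means the quarter note gets one count
The top number 3 means 3 quarter-note beats per measure
Total = 3 × 2 measures
= 6 quarter-note beats


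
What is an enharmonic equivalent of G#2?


Reasoning:
Enharmonic notes sound the same pitch but are spelled with different letter names
G# and Ab name the same pitch class
= Ab2


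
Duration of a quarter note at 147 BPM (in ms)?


One quarter-note beat = 60000 / BPM = 60000 / 147 ms
Duration = 60000 / 147
= 408.2 ms


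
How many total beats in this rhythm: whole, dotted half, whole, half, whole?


Working:
Beat values:
  whole = 4 beats
  dotted half = 3 beats
  whole = 4 beats
  half = 2 beats
  whole = 4 beats
Sum = 4 + 3 + 4 + 2 + 4
= 17 beats


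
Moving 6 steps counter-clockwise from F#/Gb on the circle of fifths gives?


Each counter-clockwise step moves down a perfect 5th (= up a perfect 4th)
From F#/Gb: F#/Gb → B → E → A → D → G → C
= C


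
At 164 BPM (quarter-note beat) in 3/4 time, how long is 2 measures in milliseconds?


Reasoning:
Quarter-note beat duration = 60000 / 164 ms
Beats per measure (3/4) = 3
One measure = 3 × 60000 / 164 = 180000 / 164 ms
2 measures = 2 × 180000 / 164 = 360000 / 164
= 2195.1 ms


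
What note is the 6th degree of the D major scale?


Major scale pattern: W-W-H-W-W-W-H (2-2-1-2-2-2-1 semitones)
Starting from D:
  D + 2 semitones → E
  E + 2 semitones → F#
  F# + 1 semitone → G
  G + 2 semitones → A
  A + 2 semitones → B
  B + 2 semitones → C#
  C# + 1 semitone → D
Scale: D E F# G A B C#
Degree 6 = B


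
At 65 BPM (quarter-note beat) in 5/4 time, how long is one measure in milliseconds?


Let's work it out.
Quarter-note beat duration = 60000 / 65 ms
Beats per measure (5/4) = 5
One measure = 5 × 60000 / 65 = 300000 / 65 ms
= 4615.4 ms


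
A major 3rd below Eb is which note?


Let's work it out.
A 3rd spans 3 letter names, so from E we land on C
A major 3rd = 4 semitones below Eb
Spell C at that pitch: Cb
= Cb


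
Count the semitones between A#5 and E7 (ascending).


Working:
Absolute semitone position = octave×12 + chromatic position
A#5: 5×12 + 10 = 70
E7: 7×12 + 4 = 88
Difference = 88 - 70 = 18
= 18 semitones


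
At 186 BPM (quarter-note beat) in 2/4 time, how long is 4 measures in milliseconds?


Solution.
Quarter-note beat duration = 60000 / 186 ms
Beats per measure (2/4) = 2
One measure = 2 × 60000 / 186 = 120000 / 186 ms
4 measures = 4 × 120000 / 186 = 480000 / 186
= 2580.6 ms


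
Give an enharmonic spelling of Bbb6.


Step by step:
Enharmonic notes sound the same pitch but are spelled with different letter names
Bbb and A name the same pitch class
= A6


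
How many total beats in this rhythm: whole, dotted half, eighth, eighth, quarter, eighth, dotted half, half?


Beat values:
  whole = 4 beats
  dotted half = 3 beats
  eighth = 0.5 beats
  eighth = 0.5 beats
  quarter = 1 beat
  eighth = 0.5 beats
  dotted half = 3 beats
  half = 2 beats
Sum = 4 + 3 + 0.5 + 0.5 + 1 + 0.5 + 3 + 2
= 14.5 beats


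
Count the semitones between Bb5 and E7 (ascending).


Working:
Absolute semitone position = octave×12 + chromatic position
Bb5: 5×12 + 10 = 70
E7: 7×12 + 4 = 88
Difference = 88 - 70 = 18
= 18 semitones


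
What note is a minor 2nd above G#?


A 2nd spans 2 letter names, so from G we land on A
A minor 2nd = 1 semitone above G#
Spell A at that pitch: A
= A


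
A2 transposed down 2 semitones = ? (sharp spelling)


A2: chromatic position 9 in octave 2 → absolute = 2×12 + 9 = 33
Transpose down 2: 33 - 2 = 31
31 = 2×12 + 7 → G in octave 2
Result = G2


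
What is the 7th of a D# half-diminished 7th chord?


Working:
Half-diminished 7th chord = root + minor 3rd + diminished 5th + minor 7th
Seventh chords stack in thirds, so the letter names are D-F-A-C
Root: D#
Minor 3rd above D#: F#
Diminished 5th above D#: A
Minor 7th above D#: C#
The 7th = C#


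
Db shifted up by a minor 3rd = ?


Step by step:
minor 3rd: 3 letter names, 3 semitones
Letter: D + 2 → F
Pitch: Db + 3 semitones, spelled as an F → Fb
= Fb


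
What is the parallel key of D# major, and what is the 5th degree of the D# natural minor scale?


Reasoning:
Parallel keys share the same tonic but differ in mode
D# major → parallel is D# minor
D# natural minor scale: D# E# F# G# A# B C#
= D# minor; 5th degree = A#


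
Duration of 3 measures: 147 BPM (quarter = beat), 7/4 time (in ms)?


Quarter-note beat duration = 60000 / 147 ms
Beats per measure (7/4) = 7
One measure = 7 × 60000 / 147 = 420000 / 147 ms
3 measures = 3 × 420000 / 147 = 1260000 / 147
= 8571.4 ms


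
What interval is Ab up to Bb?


Letter names: A → B spans 2 letter names → a 2nd
Semitones: Ab → Bb = 2 half-steps
A 2nd of 2 semitones is a major 2nd
= major 2nd


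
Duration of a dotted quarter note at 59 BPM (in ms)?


Step by step:
One quarter-note beat = 60000 / BPM = 60000 / 59 ms
Dotted quarter note = 3/2 × quarter note
Duration = 3/2 × 60000 / 59 = 90000 / 59
= 1525.4 ms


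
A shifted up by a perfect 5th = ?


Step by step:
perfect 5th: 5 letter names, 7 semitones
Letter: A + 4 → E
Pitch: A + 7 semitones, spelled as an E → E
= E


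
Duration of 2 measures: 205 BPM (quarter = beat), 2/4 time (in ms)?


Reasoning:
Quarter-note beat duration = 60000 / 205 ms
Beats per measure (2/4) = 2
One measure = 2 × 60000 / 205 = 120000 / 205 ms
2 measures = 2 × 120000 / 205 = 240000 / 205
= 1170.7 ms


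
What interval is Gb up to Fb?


Letter names: G → F spans 7 letter names → a 7th
Semitones: Gb → Fb = 10 half-steps
A 7th of 10 semitones is a minor 7th
= minor 7th


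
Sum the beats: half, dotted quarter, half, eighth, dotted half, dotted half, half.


Reasoning:
Beat values:
  half = 2 beats
  dotted quarter = 1.5 beats
  half = 2 beats
  eighth = 0.5 beats
  dotted half = 3 beats
  dotted half = 3 beats
  half = 2 beats
Sum = 2 + 1.5 + 2 + 0.5 + 3 + 3 + 2
= 14 beats


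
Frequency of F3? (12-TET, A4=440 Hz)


f = 440 × 2^(n/12) where n = semitones from A4
F3: -16 semitones from A4
f = 440 × 2^(-16/12)
f = 174.61 Hz


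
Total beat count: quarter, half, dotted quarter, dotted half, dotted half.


Beat values:
  quarter = 1 beat
  half = 2 beats
  dotted quarter = 1.5 beats
  dotted half = 3 beats
  dotted half = 3 beats
Sum = 1 + 2 + 1.5 + 3 + 3
= 10.5 beats


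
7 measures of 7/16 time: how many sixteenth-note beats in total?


Working:
Time signature 7/16: the bottom number 16 means the sixteenth note gets one count
The top number 7 means 7 sixteenth-note beats per measure
Total = 7 × 7 measures
= 49 sixteenth-note beats


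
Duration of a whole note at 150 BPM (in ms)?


Reasoning:
One quarter-note beat = 60000 / BPM = 60000 / 150 ms
Whole note = 4 × quarter note
Duration = 4 × 60000 / 150 = 240000 / 150
= 1600.0 ms


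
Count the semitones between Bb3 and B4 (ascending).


Absolute semitone position = octave×12 + chromatic position
Bb3: 3×12 + 10 = 46
B4: 4×12 + 11 = 59
Difference = 59 - 46 = 13
= 13 semitones


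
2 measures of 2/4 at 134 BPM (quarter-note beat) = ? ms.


Solution.
Quarter-note beat duration = 60000 / 134 ms
Beats per measure (2/4) = 2
One measure = 2 × 60000 / 134 = 120000 / 134 ms
2 measures = 2 × 120000 / 134 = 240000 / 134
= 1791.0 ms


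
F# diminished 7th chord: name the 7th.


Solution.
Diminished 7th chord = root + minor 3rd + diminished 5th + diminished 7th
Seventh chords stack in thirds, so the letter names are F-A-C-E
Root: F#
Minor 3rd above F#: A
Diminished 5th above F#: C
Diminished 7th above F#: Eb
The 7th = Eb


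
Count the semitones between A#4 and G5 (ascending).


Absolute semitone position = octave×12 + chromatic position
A#4: 4×12 + 10 = 58
G5: 5×12 + 7 = 67
Difference = 67 - 58 = 9
= 9 semitones


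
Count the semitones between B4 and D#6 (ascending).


Solution.
Absolute semitone position = octave×12 + chromatic position
B4: 4×12 + 11 = 59
D#6: 6×12 + 3 = 75
Difference = 75 - 59 = 16
= 16 semitones


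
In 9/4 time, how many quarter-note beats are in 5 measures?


Solution.
Time signature 9/4: the bottom number 4 means the quarter note gets one count
The top number 9 means 9 quarter-note beats per measure
Total = 9 × 5 measures
= 45 quarter-note beats


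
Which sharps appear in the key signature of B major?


Let's work it out.
Sharp major keys follow the circle of fifths: C(0), G(1), D(2), A(3), E(4), B(5), F#(6), C#(7)
B major has 5 sharps
Order of sharps: F# C# G# D# A# E# B# → first 5: F#, C#, G#, D#, A#
= F#, C#, G#, D#, A#


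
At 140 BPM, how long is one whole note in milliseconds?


Reasoning:
One quarter-note beat = 60000 / BPM = 60000 / 140 ms
Whole note = 4 × quarter note
Duration = 4 × 60000 / 140 = 240000 / 140
= 1714.3 ms


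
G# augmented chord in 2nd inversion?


Root position: G# B# D##
2nd inversion: move root and 3rd up an octave
Bass note: D##
Notes (bottom to top) = D## G# B#


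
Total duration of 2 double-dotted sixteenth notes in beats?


Base sixteenth note = 1/4 beats
Dot 1 adds half the previous value: +1/8
Dot 2 adds half the previous value: +1/16
One double-dotted sixteenth = 1/4 + 1/8 + 1/16 = 7/16
2 of them = 2 × 7/16 = 7/8
= 7/8 beats


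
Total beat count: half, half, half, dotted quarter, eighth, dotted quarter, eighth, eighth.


Reasoning:
Beat values:
  half = 2 beats
  half = 2 beats
  half = 2 beats
  dotted quarter = 1.5 beats
  eighth = 0.5 beats
  dotted quarter = 1.5 beats
  eighth = 0.5 beats
  eighth = 0.5 beats
Sum = 2 + 2 + 2 + 1.5 + 0.5 + 1.5 + 0.5 + 0.5
= 10.5 beats


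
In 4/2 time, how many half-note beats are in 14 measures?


Working:
Time signature 4/2: the bottom number 2 means the half note gets one count
The top number 4 means 4 half-note beats per measure
Total = 4 × 14 measures
= 56 half-note beats


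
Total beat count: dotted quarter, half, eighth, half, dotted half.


Let's work it out.
Beat values:
  dotted quarter = 1.5 beats
  half = 2 beats
  eighth = 0.5 beats
  half = 2 beats
  dotted half = 3 beats
Sum = 1.5 + 2 + 0.5 + 2 + 3
= 9 beats


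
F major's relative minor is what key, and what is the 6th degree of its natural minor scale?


The relative minor shares the major's key signature and starts on its 6th degree
6th degree = a major 6th above the tonic; a major 6th above F is D
→ relative minor of F major is D minor
D natural minor scale: D E F G A Bb C
= D minor; 6th degree = Bb


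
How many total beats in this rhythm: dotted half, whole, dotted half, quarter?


Solution.
Beat values:
  dotted half = 3 beats
  whole = 4 beats
  dotted half = 3 beats
  quarter = 1 beat
Sum = 3 + 4 + 3 + 1
= 11 beats


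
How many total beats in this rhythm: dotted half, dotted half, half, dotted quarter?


Let's work it out.
Beat values:
  dotted half = 3 beats
  dotted half = 3 beats
  half = 2 beats
  dotted quarter = 1.5 beats
Sum = 3 + 3 + 2 + 1.5
= 9.5 beats


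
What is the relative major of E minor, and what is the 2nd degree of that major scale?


Step by step:
The relative major shares the key signature and is a minor 3rd above the minor tonic
A minor 3rd above E is G
→ relative major of E minor is G major
G major scale: G A B C D E F#
= G major; 2nd degree = A


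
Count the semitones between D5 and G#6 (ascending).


Working:
Absolute semitone position = octave×12 + chromatic position
D5: 5×12 + 2 = 62
G#6: 6×12 + 8 = 80
Difference = 80 - 62 = 18
= 18 semitones


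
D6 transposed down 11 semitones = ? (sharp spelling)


Step by step:
D6: chromatic position 2 in octave 6 → absolute = 6×12 + 2 = 74
Transpose down 11: 74 - 11 = 63
63 = 5×12 + 3 → D# in octave 5
Result = D#5


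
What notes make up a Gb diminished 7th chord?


Step by step:
Diminished 7th chord = root + minor 3rd + diminished 5th + diminished 7th
Seventh chords stack in thirds, so the letter names are G-B-D-F
Root: Gb
Minor 3rd above Gb: Bbb
Diminished 5th above Gb: Dbb
Diminished 7th above Gb: Fbb
Chord = Gb Bbb Dbb Fbb


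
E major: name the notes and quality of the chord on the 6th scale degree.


E major scale: E F# G# A B C# D#
Diatonic triad on degree 6 stacks scale notes 6, 1, 3: C# E G#
C#→E = 3 semitones; C#→G# = 7 semitones → minor triad
= C# E G# (minor)


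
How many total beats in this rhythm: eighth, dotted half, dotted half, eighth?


Beat values:
  eighth = 0.5 beats
  dotted half = 3 beats
  dotted half = 3 beats
  eighth = 0.5 beats
Sum = 0.5 + 3 + 3 + 0.5
= 7 beats


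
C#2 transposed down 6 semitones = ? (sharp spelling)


Solution.
C#2: chromatic position 1 in octave 2 → absolute = 2×12 + 1 = 25
Transpose down 6: 25 - 6 = 19
19 = 1×12 + 7 → G in octave 1
Result = G1


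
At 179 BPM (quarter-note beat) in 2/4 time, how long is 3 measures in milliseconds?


Quarter-note beat duration = 60000 / 179 ms
Beats per measure (2/4) = 2
One measure = 2 × 60000 / 179 = 120000 / 179 ms
3 measures = 3 × 120000 / 179 = 360000 / 179
= 2011.2 ms


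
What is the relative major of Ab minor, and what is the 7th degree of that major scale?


Solution.
The relative major shares the key signature and is a minor 3rd above the minor tonic
A minor 3rd above Ab is Cb
→ relative major of Ab minor is Cb major
Cb major scale: Cb Db Eb Fb Gb Ab Bb
= Cb major; 7th degree = Bb


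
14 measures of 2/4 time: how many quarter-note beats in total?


Step by step:
Time signature 2/4: the bottom number 4 means the quarter note gets one count
The top number 2 means 2 quarter-note beats per measure
Total = 2 × 14 measures
= 28 quarter-note beats


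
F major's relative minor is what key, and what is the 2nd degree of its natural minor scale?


Working:
The relative minor shares the major's key signature and starts on its 6th degree
6th degree = a major 6th above the tonic; a major 6th above F is D
→ relative minor of F major is D minor
D natural minor scale: D E F G A Bb C
= D minor; 2nd degree = E


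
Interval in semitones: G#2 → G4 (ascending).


Solution.
Absolute semitone position = octave×12 + chromatic position
G#2: 2×12 + 8 = 32
G4: 4×12 + 7 = 55
Difference = 55 - 32 = 23
= 23 semitones


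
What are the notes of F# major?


Step by step:
Major scale pattern: W-W-H-W-W-W-H (2-2-1-2-2-2-1 semitones)
Starting from F#:
  F# + 2 semitones → G#
  G# + 2 semitones → A#
  A# + 1 semitone → B
  B + 2 semitones → C#
  C# + 2 semitones → D#
  D# + 2 semitones → E#
  E# + 1 semitone → F#
Scale = F# G# A# B C# D# E#


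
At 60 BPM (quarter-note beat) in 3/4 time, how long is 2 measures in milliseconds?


Quarter-note beat duration = 60000 / 60 ms
Beats per measure (3/4) = 3
One measure = 3 × 60000 / 60 = 180000 / 60 ms
2 measures = 2 × 180000 / 60 = 360000 / 60
= 6000.0 ms


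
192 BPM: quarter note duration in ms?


One quarter-note beat = 60000 / BPM = 60000 / 192 ms
Duration = 60000 / 192
= 312.5 ms


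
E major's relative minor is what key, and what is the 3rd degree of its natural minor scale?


Solution.
The relative minor shares the major's key signature and starts on its 6th degree
6th degree = a major 6th above the tonic; a major 6th above E is C#
→ relative minor of E major is C# minor
C# natural minor scale: C# D# E F# G# A B
= C# minor; 3rd degree = E


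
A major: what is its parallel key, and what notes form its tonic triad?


Solution.
Parallel keys share the same tonic but differ in mode
A major → parallel is A minor
Tonic triad of A minor = A C E
= A minor; triad = A C E


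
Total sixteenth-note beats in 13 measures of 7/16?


Let's work it out.
Time signature 7/16: the bottom number 16 means the sixteenth note gets one count
The top number 7 means 7 sixteenth-note beats per measure
Total = 7 × 13 measures
= 91 sixteenth-note beats


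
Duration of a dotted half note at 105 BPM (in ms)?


Solution.
One quarter-note beat = 60000 / BPM = 60000 / 105 ms
Dotted half note = 3 × quarter note
Duration = 3 × 60000 / 105 = 180000 / 105
= 1714.3 ms


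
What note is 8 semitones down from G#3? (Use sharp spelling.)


Working:
G#3: chromatic position 8 in octave 3 → absolute = 3×12 + 8 = 44
Transpose down 8: 44 - 8 = 36
36 = 3×12 + 0 → C in octave 3
Result = C3


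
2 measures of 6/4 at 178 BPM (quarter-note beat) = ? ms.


Solution.
Quarter-note beat duration = 60000 / 178 ms
Beats per measure (6/4) = 6
One measure = 6 × 60000 / 178 = 360000 / 178 ms
2 measures = 2 × 360000 / 178 = 720000 / 178
= 4044.9 ms


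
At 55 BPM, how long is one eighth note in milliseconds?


One quarter-note beat = 60000 / BPM = 60000 / 55 ms
Eighth note = 1/2 × quarter note
Duration = 1/2 × 60000 / 55 = 30000 / 55
= 545.5 ms


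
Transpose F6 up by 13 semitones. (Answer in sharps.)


F6: chromatic position 5 in octave 6 → absolute = 6×12 + 5 = 77
Transpose up 13: 77 + 13 = 90
90 = 7×12 + 6 → F# in octave 7
Result = F#7


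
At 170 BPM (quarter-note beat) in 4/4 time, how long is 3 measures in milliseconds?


Solution.
Quarter-note beat duration = 60000 / 170 ms
Beats per measure (4/4) = 4
One measure = 4 × 60000 / 170 = 240000 / 170 ms
3 measures = 3 × 240000 / 170 = 720000 / 170
= 4235.3 ms


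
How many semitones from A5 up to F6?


Let's work it out.
Absolute semitone position = octave×12 + chromatic position
A5: 5×12 + 9 = 69
F6: 6×12 + 5 = 77
Difference = 77 - 69 = 8
= 8 semitones


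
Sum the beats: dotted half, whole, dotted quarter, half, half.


Beat values:
  dotted half = 3 beats
  whole = 4 beats
  dotted quarter = 1.5 beats
  half = 2 beats
  half = 2 beats
Sum = 3 + 4 + 1.5 + 2 + 2
= 12.5 beats


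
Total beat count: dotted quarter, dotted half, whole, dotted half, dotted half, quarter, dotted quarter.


Step by step:
Beat values:
  dotted quarter = 1.5 beats
  dotted half = 3 beats
  whole = 4 beats
  dotted half = 3 beats
  dotted half = 3 beats
  quarter = 1 beat
  dotted quarter = 1.5 beats
Sum = 1.5 + 3 + 4 + 3 + 3 + 1 + 1.5
= 17 beats


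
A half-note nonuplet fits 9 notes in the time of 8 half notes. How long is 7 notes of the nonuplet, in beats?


Let's work it out.
Nonuplet: 9 notes occupy the space of 8 half notes
Space = 8 × 2 = 16 beats
Each nonuplet note = 16 / 9 = 16/9 beats
7 notes = 7 × 16/9 = 112/9
= 112/9 beats


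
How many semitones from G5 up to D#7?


Step by step:
Absolute semitone position = octave×12 + chromatic position
G5: 5×12 + 7 = 67
D#7: 7×12 + 3 = 87
Difference = 87 - 67 = 20
= 20 semitones


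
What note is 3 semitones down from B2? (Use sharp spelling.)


B2: chromatic position 11 in octave 2 → absolute = 2×12 + 11 = 35
Transpose down 3: 35 - 3 = 32
32 = 2×12 + 8 → G# in octave 2
Result = G#2


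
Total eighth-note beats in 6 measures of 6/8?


Let's work it out.
Time signature 6/8: the bottom number 8 means the eighth note gets one count
The top number 6 means 6 eighth-note beats per measure
Total = 6 × 6 measures
= 36 eighth-note beats


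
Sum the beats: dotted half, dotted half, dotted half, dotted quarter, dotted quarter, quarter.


Solution.
Beat values:
  dotted half = 3 beats
  dotted half = 3 beats
  dotted half = 3 beats
  dotted quarter = 1.5 beats
  dotted quarter = 1.5 beats
  quarter = 1 beat
Sum = 3 + 3 + 3 + 1.5 + 1.5 + 1
= 13 beats


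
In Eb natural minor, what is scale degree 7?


Natural minor scale pattern: W-H-W-W-H-W-W (2-1-2-2-1-2-2 semitones)
Starting from Eb:
  Eb + 2 semitones → F
  F + 1 semitone → Gb
  Gb + 2 semitones → Ab
  Ab + 2 semitones → Bb
  Bb + 1 semitone → Cb
  Cb + 2 semitones → Db
  Db + 2 semitones → Eb
Scale: Eb F Gb Ab Bb Cb Db
Degree 7 = Db


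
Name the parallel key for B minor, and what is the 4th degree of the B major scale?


Parallel keys share the same tonic but differ in mode
B minor → parallel is B major
B major scale: B C# D# E F# G# A#
= B major; 4th degree = E


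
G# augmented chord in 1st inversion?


Working:
Root position: G# B# D##
1st inversion: move root up an octave
Bass note: B#
Notes (bottom to top) = B# D## G#


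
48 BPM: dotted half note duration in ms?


Solution.
One quarter-note beat = 60000 / BPM = 60000 / 48 ms
Dotted half note = 3 × quarter note
Duration = 3 × 60000 / 48 = 180000 / 48
= 3750.0 ms


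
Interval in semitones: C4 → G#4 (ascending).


Step by step:
Absolute semitone position = octave×12 + chromatic position
C4: 4×12 + 0 = 48
G#4: 4×12 + 8 = 56
Difference = 56 - 48 = 8
= 8 semitones


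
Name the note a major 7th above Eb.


Let's work it out.
A 7th spans 7 letter names, so from E we land on D
A major 7th = 11 semitones above Eb
Spell D at that pitch: D
= D


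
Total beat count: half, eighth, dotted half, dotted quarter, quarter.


Beat values:
  half = 2 beats
  eighth = 0.5 beats
  dotted half = 3 beats
  dotted quarter = 1.5 beats
  quarter = 1 beat
Sum = 2 + 0.5 + 3 + 1.5 + 1
= 8 beats


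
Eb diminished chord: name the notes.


Working:
Diminished triad = root + minor 3rd (3 semitones) + diminished 5th (6 semitones)
A triad on Eb stacks thirds, so the chord tones use letter names E-G-B
Root: Eb
Minor 3rd above Eb: Gb
Diminished 5th above Eb: Bbb
Chord = Eb Gb Bbb


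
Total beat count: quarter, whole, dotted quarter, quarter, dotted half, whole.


Let's work it out.
Beat values:
  quarter = 1 beat
  whole = 4 beats
  dotted quarter = 1.5 beats
  quarter = 1 beat
  dotted half = 3 beats
  whole = 4 beats
Sum = 1 + 4 + 1.5 + 1 + 3 + 4
= 14.5 beats


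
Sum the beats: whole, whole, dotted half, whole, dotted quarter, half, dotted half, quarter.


Working:
Beat values:
  whole = 4 beats
  whole = 4 beats
  dotted half = 3 beats
  whole = 4 beats
  dotted quarter = 1.5 beats
  half = 2 beats
  dotted half = 3 beats
  quarter = 1 beat
Sum = 4 + 4 + 3 + 4 + 1.5 + 2 + 3 + 1
= 22.5 beats


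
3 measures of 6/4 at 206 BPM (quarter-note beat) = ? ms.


Quarter-note beat duration = 60000 / 206 ms
Beats per measure (6/4) = 6
One measure = 6 × 60000 / 206 = 360000 / 206 ms
3 measures = 3 × 360000 / 206 = 1080000 / 206
= 5242.7 ms


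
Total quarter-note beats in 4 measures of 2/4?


Solution.
Time signature 2/4: the bottom number 4 means the quarter note gets one count
The top number 2 means 2 quarter-note beats per measure
Total = 2 × 4 measures
= 8 quarter-note beats


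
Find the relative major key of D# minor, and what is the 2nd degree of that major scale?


Reasoning:
The relative major shares the key signature and is a minor 3rd above the minor tonic
A minor 3rd above D# is F#
→ relative major of D# minor is F# major
F# major scale: F# G# A# B C# D# E#
= F# major; 2nd degree = G#


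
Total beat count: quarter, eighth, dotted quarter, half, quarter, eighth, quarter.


Reasoning:
Beat values:
  quarter = 1 beat
  eighth = 0.5 beats
  dotted quarter = 1.5 beats
  half = 2 beats
  quarter = 1 beat
  eighth = 0.5 beats
  quarter = 1 beat
Sum = 1 + 0.5 + 1.5 + 2 + 1 + 0.5 + 1
= 7.5 beats


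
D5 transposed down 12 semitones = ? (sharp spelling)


D5: chromatic position 2 in octave 5 → absolute = 5×12 + 2 = 62
Transpose down 12: 62 - 12 = 50
50 = 4×12 + 2 → D in octave 4
Result = D4


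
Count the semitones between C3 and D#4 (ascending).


Absolute semitone position = octave×12 + chromatic position
C3: 3×12 + 0 = 36
D#4: 4×12 + 3 = 51
Difference = 51 - 36 = 15
= 15 semitones


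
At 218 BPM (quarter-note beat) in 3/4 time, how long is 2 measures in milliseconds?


Let's work it out.
Quarter-note beat duration = 60000 / 218 ms
Beats per measure (3/4) = 3
One measure = 3 × 60000 / 218 = 180000 / 218 ms
2 measures = 2 × 180000 / 218 = 360000 / 218
= 1651.4 ms


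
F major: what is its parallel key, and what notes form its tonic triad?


Parallel keys share the same tonic but differ in mode
F major → parallel is F minor
Tonic triad of F minor = F Ab C
= F minor; triad = F Ab C


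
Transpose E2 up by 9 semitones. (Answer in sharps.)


E2: chromatic position 4 in octave 2 → absolute = 2×12 + 4 = 28
Transpose up 9: 28 + 9 = 37
37 = 3×12 + 1 → C# in octave 3
Result = C#3


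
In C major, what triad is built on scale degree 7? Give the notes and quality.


Reasoning:
C major scale: C D E F G A B
Diatonic triad on degree 7 stacks scale notes 7, 2, 4: B D F
B→D = 3 semitones; B→F = 6 semitones → diminished triad
= B D F (diminished)


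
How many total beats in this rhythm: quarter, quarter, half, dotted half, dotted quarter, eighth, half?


Let's work it out.
Beat values:
  quarter = 1 beat
  quarter = 1 beat
  half = 2 beats
  dotted half = 3 beats
  dotted quarter = 1.5 beats
  eighth = 0.5 beats
  half = 2 beats
Sum = 1 + 1 + 2 + 3 + 1.5 + 0.5 + 2
= 11 beats


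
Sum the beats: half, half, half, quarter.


Beat values:
  half = 2 beats
  half = 2 beats
  half = 2 beats
  quarter = 1 beat
Sum = 2 + 2 + 2 + 1
= 7 beats


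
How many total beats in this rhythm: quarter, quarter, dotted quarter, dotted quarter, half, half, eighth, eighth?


Beat values:
  quarter = 1 beat
  quarter = 1 beat
  dotted quarter = 1.5 beats
  dotted quarter = 1.5 beats
  half = 2 beats
  half = 2 beats
  eighth = 0.5 beats
  eighth = 0.5 beats
Sum = 1 + 1 + 1.5 + 1.5 + 2 + 2 + 0.5 + 0.5
= 10 beats


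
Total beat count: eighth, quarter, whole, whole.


Let's work it out.
Beat values:
  eighth = 0.5 beats
  quarter = 1 beat
  whole = 4 beats
  whole = 4 beats
Sum = 0.5 + 1 + 4 + 4
= 9.5 beats


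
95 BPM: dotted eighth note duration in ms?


Step by step:
One quarter-note beat = 60000 / BPM = 60000 / 95 ms
Dotted eighth note = 3/4 × quarter note
Duration = 3/4 × 60000 / 95 = 45000 / 95
= 473.7 ms


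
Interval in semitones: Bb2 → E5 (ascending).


Step by step:
Absolute semitone position = octave×12 + chromatic position
Bb2: 2×12 + 10 = 34
E5: 5×12 + 4 = 64
Difference = 64 - 34 = 30
= 30 semitones


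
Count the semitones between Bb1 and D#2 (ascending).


Let's work it out.
Absolute semitone position = octave×12 + chromatic position
Bb1: 1×12 + 10 = 22
D#2: 2×12 + 3 = 27
Difference = 27 - 22 = 5
= 5 semitones


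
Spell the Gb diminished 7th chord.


Step by step:
Diminished 7th chord = root + minor 3rd + diminished 5th + diminished 7th
Seventh chords stack in thirds, so the letter names are G-B-D-F
Root: Gb
Minor 3rd above Gb: Bbb
Diminished 5th above Gb: Dbb
Diminished 7th above Gb: Fbb
Chord = Gb Bbb Dbb Fbb


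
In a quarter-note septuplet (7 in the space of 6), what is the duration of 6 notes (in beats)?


Reasoning:
Septuplet: 7 notes occupy the space of 6 quarter notes
Space = 6 × 1 = 6 beats
Each septuplet note = 6 / 7 = 6/7 beats
6 notes = 6 × 6/7 = 36/7
= 36/7 beats


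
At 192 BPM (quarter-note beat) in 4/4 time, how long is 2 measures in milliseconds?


Quarter-note beat duration = 60000 / 192 ms
Beats per measure (4/4) = 4
One measure = 4 × 60000 / 192 = 240000 / 192 ms
2 measures = 2 × 240000 / 192 = 480000 / 192
= 2500.0 ms


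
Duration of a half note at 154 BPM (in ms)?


One quarter-note beat = 60000 / BPM = 60000 / 154 ms
Half note = 2 × quarter note
Duration = 2 × 60000 / 154 = 120000 / 154
= 779.2 ms


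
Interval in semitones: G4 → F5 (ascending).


Working:
Absolute semitone position = octave×12 + chromatic position
G4: 4×12 + 7 = 55
F5: 5×12 + 5 = 65
Difference = 65 - 55 = 10
= 10 semitones


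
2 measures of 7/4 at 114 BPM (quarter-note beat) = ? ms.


Solution.
Quarter-note beat duration = 60000 / 114 ms
Beats per measure (7/4) = 7
One measure = 7 × 60000 / 114 = 420000 / 114 ms
2 measures = 2 × 420000 / 114 = 840000 / 114
= 7368.4 ms


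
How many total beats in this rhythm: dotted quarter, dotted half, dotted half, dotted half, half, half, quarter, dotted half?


Let's work it out.
Beat values:
  dotted quarter = 1.5 beats
  dotted half = 3 beats
  dotted half = 3 beats
  dotted half = 3 beats
  half = 2 beats
  half = 2 beats
  quarter = 1 beat
  dotted half = 3 beats
Sum = 1.5 + 3 + 3 + 3 + 2 + 2 + 1 + 3
= 18.5 beats


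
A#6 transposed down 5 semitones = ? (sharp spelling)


Solution.
A#6: chromatic position 10 in octave 6 → absolute = 6×12 + 10 = 82
Transpose down 5: 82 - 5 = 77
77 = 6×12 + 5 → F in octave 6
Result = F6


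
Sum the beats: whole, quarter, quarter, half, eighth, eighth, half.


Working:
Beat values:
  whole = 4 beats
  quarter = 1 beat
  quarter = 1 beat
  half = 2 beats
  eighth = 0.5 beats
  eighth = 0.5 beats
  half = 2 beats
Sum = 4 + 1 + 1 + 2 + 0.5 + 0.5 + 2
= 11 beats


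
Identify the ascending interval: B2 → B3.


Letter names: B → B spans 8 letter names → an octave
Semitones: B2 → B3 = 12 half-steps
An octave of 12 semitones is a perfect octave
= perfect octave


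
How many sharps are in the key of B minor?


Step by step:
Sharp minor keys follow the circle of fifths: A(0), E(1), B(2), F#(3), C#(4), G#(5), D#(6), A#(7)
B minor has 2 sharps
Order of sharps: F# C# G# D# A# E# B# → first 2: F#, C#
= 2 sharps


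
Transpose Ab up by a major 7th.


Let's work it out.
major 7th: 7 letter names, 11 semitones
Letter: A + 6 → G
Pitch: Ab + 11 semitones, spelled as a G → G
= G


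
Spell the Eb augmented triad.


Working:
Augmented triad = root + major 3rd (4 semitones) + augmented 5th (8 semitones)
A triad on Eb stacks thirds, so the chord tones use letter names E-G-B
Root: Eb
Major 3rd above Eb: G
Augmented 5th above Eb: B
Chord = Eb G B


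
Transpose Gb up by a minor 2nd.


minor 2nd: 2 letter names, 1 semitones
Letter: G + 1 → A
Pitch: Gb + 1 semitones, spelled as an A → Abb
= Abb


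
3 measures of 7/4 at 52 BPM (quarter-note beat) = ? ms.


Quarter-note beat duration = 60000 / 52 ms
Beats per measure (7/4) = 7
One measure = 7 × 60000 / 52 = 420000 / 52 ms
3 measures = 3 × 420000 / 52 = 1260000 / 52
= 24230.8 ms


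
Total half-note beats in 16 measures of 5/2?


Step by step:
Time signature 5/2: the bottom number 2 means the half note gets one count
The top number 5 means 5 half-note beats per measure
Total = 5 × 16 measures
= 80 half-note beats


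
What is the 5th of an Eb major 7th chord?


Step by step:
Major 7th chord = root + major 3rd + perfect 5th + major 7th
Seventh chords stack in thirds, so the letter names are E-G-B-D
Root: Eb
Major 3rd above Eb: G
Perfect 5th above Eb: Bb
Major 7th above Eb: D
The 5th = Bb
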